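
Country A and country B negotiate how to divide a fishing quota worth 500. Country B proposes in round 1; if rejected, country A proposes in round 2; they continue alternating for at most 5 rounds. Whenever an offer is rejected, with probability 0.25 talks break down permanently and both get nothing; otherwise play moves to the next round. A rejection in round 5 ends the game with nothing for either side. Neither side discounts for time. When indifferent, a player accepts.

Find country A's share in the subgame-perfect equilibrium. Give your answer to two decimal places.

146.48

By backward induction:
Round 5 (country B proposes): country A will accept anything ≥ 0, so country B offers 0 and keeps 500.
Round 4 (country A proposes): rejecting gives country B an expected 0.75 × 500 = 375; country A offers that and keeps 125.
Round 3 (country B proposes): rejecting gives country A an expected 0.75 × 125 = 93.75. Country B offers 93.75 and keeps 500 − 93.75 = 406.25.
Round 2 (country A proposes): rejecting gives country B an expected 0.75 × 406.25 = 304.6875, so country A offers 304.6875, keeping 195.3125.
Round 1 (country B proposes): rejecting gives country A an expected 0.75 × 195.3125 = 146.484375; country B offers that and keeps 353.515625.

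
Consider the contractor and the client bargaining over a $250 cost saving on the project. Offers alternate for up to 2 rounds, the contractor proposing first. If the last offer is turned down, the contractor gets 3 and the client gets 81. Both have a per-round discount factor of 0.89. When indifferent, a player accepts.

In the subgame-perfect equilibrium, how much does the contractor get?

Round 2 (the client proposes): the contractor gets 3 if talks fail, so the client offers 3 and keeps 247.
Round 1 (the contractor proposes): the client can get 247 next round, worth 0.89 × 247 = 219.83 now, so the contractor offers 219.83, keeping 30.17.

30.17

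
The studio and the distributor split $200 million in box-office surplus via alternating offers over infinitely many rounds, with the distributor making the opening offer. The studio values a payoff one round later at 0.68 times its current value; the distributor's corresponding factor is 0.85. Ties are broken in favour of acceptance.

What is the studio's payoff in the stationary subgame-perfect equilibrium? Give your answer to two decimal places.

48.34

When the distributor proposes, the studio accepts any offer worth at least 0.68 times what the studio would get by proposing next round; and vice versa.
This gives x = 200 − 0.68y and y = 200 − 0.85x, where x and y are each side's share when it proposes.
Hence (1 − 0.68·0.85)x = 200(1 − 0.68), i.e. 0.422·x = 64.
x ≈ 151.6588; the studio's share is 200 − x ≈ 48.3412.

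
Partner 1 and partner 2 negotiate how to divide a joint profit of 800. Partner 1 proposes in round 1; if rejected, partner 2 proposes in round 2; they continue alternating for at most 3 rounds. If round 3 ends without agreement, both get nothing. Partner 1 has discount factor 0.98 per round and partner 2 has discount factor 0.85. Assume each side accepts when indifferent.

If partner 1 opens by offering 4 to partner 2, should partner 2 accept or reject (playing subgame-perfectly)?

Reject

Round 3 (partner 1 proposes): rejection yields 0 for partner 2; partner 1 offers 0 and keeps 800.
Round 2 (partner 2 proposes): partner 1 can get 800 next round, worth 0.98 × 800 = 784 now. Partner 2 offers 784 and keeps 800 − 784 = 16.
So by rejecting in round 1, partner 2 gets 16 next round, worth 0.85 × 16 = 13.6 now.
Offer 4 < 13.6, so partner 2 rejects.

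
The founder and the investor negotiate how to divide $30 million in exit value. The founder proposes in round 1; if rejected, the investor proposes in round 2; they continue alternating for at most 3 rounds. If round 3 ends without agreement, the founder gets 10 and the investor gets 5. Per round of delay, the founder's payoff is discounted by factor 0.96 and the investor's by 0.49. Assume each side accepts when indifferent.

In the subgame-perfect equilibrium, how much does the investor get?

Round 3 (the founder proposes): the investor gets 5 if talks fail, so the founder offers 5 and keeps 25.
Round 2 (the investor proposes): the founder can get 25 next round, worth 0.96 × 25 = 24 now; the investor offers that and keeps 6.
Round 1 (the founder proposes): the investor can get 6 next round, worth 0.49 × 6 = 2.94 now, so the founder offers 2.94, keeping 27.06.

2.94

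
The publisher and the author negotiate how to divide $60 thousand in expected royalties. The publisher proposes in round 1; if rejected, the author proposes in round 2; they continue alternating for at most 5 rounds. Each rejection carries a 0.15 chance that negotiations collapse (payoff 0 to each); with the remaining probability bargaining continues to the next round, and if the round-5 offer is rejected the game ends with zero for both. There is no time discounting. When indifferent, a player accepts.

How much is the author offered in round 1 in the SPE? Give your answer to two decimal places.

13.18

Round 5 (the publisher proposes): rejection yields 0 for the author; the publisher offers 0 and keeps 60.
Round 4 (the author proposes): rejecting gives the publisher an expected 0.85 × 60 = 51, so the author offers 51, keeping 9.
Round 3 (the publisher proposes): rejecting gives the author an expected 0.85 × 9 = 7.65, so the publisher offers 7.65, keeping 52.35.
Round 2 (the author proposes): rejecting gives the publisher an expected 0.85 × 52.35 = 44.4975. The author offers 44.4975 and keeps 60 − 44.4975 = 15.5025.
Round 1 (the publisher proposes): rejecting gives the author an expected 0.85 × 15.5025 = 13.177125; the publisher offers that and keeps 46.822875.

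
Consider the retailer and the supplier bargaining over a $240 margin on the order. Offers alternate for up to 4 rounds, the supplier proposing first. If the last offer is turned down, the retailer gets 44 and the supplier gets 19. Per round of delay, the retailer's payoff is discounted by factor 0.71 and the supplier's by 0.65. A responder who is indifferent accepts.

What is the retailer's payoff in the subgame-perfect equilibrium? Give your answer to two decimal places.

132.05

By backward induction:
Round 4 (the retailer proposes): the supplier gets 19 if talks fail, so the retailer offers 19 and keeps 221.
Round 3 (the supplier proposes): the retailer can get 221 next round, worth 0.71 × 221 = 156.91 now; the supplier offers that and keeps 83.09.
Round 2 (the retailer proposes): the supplier can get 83.09 next round, worth 0.65 × 83.09 = 54.0085 now; the retailer offers that and keeps 185.9915.
Round 1 (the supplier proposes): the retailer can get 185.9915 next round, worth 0.71 × 185.9915 = 132.053965 now. The supplier offers 132.053965 and keeps 240 − 132.053965 = 107.946035.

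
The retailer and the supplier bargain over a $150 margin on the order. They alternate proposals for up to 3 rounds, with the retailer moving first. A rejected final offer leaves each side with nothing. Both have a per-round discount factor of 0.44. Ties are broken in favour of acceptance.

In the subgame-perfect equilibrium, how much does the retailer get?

Round 3 (the retailer proposes): rejection yields 0 for the supplier; the retailer offers 0 and keeps 150.
Round 2 (the supplier proposes): the retailer can get 150 next round, worth 0.44 × 150 = 66 now, so the supplier offers 66, keeping 84.
Round 1 (the retailer proposes): the supplier can get 84 next round, worth 0.44 × 84 = 36.96 now, so the retailer offers 36.96, keeping 113.04.

113.04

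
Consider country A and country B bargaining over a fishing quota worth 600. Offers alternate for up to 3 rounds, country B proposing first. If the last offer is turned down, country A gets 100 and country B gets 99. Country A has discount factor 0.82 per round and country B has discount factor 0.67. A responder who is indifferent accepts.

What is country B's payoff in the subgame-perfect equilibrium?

By backward induction:
Round 3 (country B proposes): country A gets 100 if talks fail, so country B offers 100 and keeps 500.
Round 2 (country A proposes): country B can get 500 next round, worth 0.67 × 500 = 335 now, so country A offers 335, keeping 265.
Round 1 (country B proposes): country A can get 265 next round, worth 0.82 × 265 = 217.3 now, so country B offers 217.3, keeping 382.7.

382.7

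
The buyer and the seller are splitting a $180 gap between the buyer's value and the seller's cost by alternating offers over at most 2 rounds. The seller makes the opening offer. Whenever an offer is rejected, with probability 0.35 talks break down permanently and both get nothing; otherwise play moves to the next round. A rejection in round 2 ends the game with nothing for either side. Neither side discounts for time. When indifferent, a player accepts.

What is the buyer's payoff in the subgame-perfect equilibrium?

By backward induction:
Round 2 (the buyer proposes): the seller will accept anything ≥ 0, so the buyer offers 0 and keeps 180.
Round 1 (the seller proposes): rejecting gives the buyer an expected 0.65 × 180 = 117; the seller offers that and keeps 63.

117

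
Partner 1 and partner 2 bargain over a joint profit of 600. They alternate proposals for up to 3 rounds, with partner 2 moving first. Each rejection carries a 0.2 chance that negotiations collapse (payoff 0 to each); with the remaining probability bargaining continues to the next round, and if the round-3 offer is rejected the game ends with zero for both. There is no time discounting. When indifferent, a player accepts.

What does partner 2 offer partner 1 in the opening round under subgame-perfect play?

96

Round 3 (partner 2 proposes): rejection yields 0 for partner 1; partner 2 offers 0 and keeps 600.
Round 2 (partner 1 proposes): rejecting gives partner 2 an expected 0.8 × 600 = 480; partner 1 offers that and keeps 120.
Round 1 (partner 2 proposes): rejecting gives partner 1 an expected 0.8 × 120 = 96. Partner 2 offers 96 and keeps 600 − 96 = 504.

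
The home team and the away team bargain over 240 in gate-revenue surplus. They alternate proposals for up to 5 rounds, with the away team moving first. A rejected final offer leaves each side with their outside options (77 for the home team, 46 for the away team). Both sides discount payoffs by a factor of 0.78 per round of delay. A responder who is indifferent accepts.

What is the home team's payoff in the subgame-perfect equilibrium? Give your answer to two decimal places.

94.74

Round 5 (the away team proposes): the home team gets 77 if talks fail, so the away team offers 77 and keeps 163.
Round 4 (the home team proposes): the away team can get 163 next round, worth 0.78 × 163 = 127.14 now; the home team offers that and keeps 112.86.
Round 3 (the away team proposes): the home team can get 112.86 next round, worth 0.78 × 112.86 = 88.0308 now; the away team offers that and keeps 151.9692.
Round 2 (the home team proposes): the away team can get 151.9692 next round, worth 0.78 × 151.9692 = 118.535976 now; the home team offers that and keeps 121.464024.
Round 1 (the away team proposes): the home team can get 121.464024 next round, worth 0.78 × 121.464024 = 94.74193872 now, so the away team offers 94.74193872, keeping 145.25806128.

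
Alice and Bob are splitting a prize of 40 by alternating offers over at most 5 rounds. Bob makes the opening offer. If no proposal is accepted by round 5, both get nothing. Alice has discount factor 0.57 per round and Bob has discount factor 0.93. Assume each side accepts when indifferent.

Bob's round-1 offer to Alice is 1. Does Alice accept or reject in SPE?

Reject

Work out Alice's continuation value if the offer is rejected.
Round 5 (Bob proposes): rejection yields 0 for Alice; Bob offers 0 and keeps 40.
Round 4 (Alice proposes): Bob can get 40 next round, worth 0.93 × 40 = 37.2 now; Alice offers that and keeps 2.8.
Round 3 (Bob proposes): Alice can get 2.8 next round, worth 0.57 × 2.8 = 1.596 now, so Bob offers 1.596, keeping 38.404.
Round 2 (Alice proposes): Bob can get 38.404 next round, worth 0.93 × 38.404 = 35.71572 now; Alice offers that and keeps 4.28428.
So by rejecting in round 1, Alice gets 4.28428 next round, worth 0.57 × 4.28428 = 2.4420396 now.
Offer 1 < 2.4420396, so Alice rejects.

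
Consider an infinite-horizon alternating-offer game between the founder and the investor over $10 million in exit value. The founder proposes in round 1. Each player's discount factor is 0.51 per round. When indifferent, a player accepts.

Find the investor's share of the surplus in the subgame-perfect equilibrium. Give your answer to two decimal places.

3.38

When the founder proposes, the investor accepts any offer worth at least 0.51 times what the investor would get by proposing next round; and vice versa.
This gives x = 10 − 0.51y and y = 10 − 0.51x, where x and y are each side's share when it proposes.
Hence (1 − 0.51·0.51)x = 10(1 − 0.51), i.e. 0.7399·x = 4.9.
x ≈ 6.6225; the investor's share is 10 − x ≈ 3.3775.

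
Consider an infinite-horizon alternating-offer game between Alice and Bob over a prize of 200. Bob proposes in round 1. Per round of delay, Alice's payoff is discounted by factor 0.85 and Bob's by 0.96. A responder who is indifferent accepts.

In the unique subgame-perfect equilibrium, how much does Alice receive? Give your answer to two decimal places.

In a stationary SPE each proposer offers the other exactly their discounted continuation value.
If Bob keeps x when proposing and Alice keeps y when proposing, then x = 200 − 0.85y and y = 200 − 0.96x.
Solving: x = 200(1 − 0.85) / (1 − 0.96·0.85) = 30 / 0.184 ≈ 163.0435.
Alice gets 200 − 163.0435 ≈ 36.9565.

36.96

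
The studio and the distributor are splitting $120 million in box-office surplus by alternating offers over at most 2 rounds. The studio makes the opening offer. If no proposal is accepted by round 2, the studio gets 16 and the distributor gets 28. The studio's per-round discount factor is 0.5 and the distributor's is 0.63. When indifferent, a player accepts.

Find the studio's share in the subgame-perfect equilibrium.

54.48

By backward induction:
Round 2 (the distributor proposes): the studio gets 16 if talks fail, so the distributor offers 16 and keeps 104.
Round 1 (the studio proposes): the distributor can get 104 next round, worth 0.63 × 104 = 65.52 now; the studio offers that and keeps 54.48.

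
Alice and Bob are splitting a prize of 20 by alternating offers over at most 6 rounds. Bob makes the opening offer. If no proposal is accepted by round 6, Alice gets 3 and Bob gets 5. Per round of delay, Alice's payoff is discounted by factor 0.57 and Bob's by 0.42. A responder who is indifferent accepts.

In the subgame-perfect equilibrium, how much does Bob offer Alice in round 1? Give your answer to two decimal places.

Solve by backward induction from round 6.
Round 6 (Alice proposes): Bob gets 5 if talks fail, so Alice offers 5 and keeps 15.
Round 5 (Bob proposes): Alice can get 15 next round, worth 0.57 × 15 = 8.55 now. Bob offers 8.55 and keeps 20 − 8.55 = 11.45.
Round 4 (Alice proposes): Bob can get 11.45 next round, worth 0.42 × 11.45 = 4.809 now, so Alice offers 4.809, keeping 15.191.
Round 3 (Bob proposes): Alice can get 15.191 next round, worth 0.57 × 15.191 = 8.65887 now; Bob offers that and keeps 11.34113.
Round 2 (Alice proposes): Bob can get 11.34113 next round, worth 0.42 × 11.34113 = 4.7632746 now; Alice offers that and keeps 15.2367254.
Round 1 (Bob proposes): Alice can get 15.2367254 next round, worth 0.57 × 15.2367254 = 8.684933478 now; Bob offers that and keeps 11.315066522.

8.68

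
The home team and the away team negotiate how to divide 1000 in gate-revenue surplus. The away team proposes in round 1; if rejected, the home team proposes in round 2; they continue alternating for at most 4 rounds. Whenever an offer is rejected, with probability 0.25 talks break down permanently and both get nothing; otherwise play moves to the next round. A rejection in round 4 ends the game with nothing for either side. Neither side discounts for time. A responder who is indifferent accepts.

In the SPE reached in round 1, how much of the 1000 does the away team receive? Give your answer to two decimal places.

Round 4 (the home team proposes): the away team will accept anything ≥ 0, so the home team offers 0 and keeps 1000.
Round 3 (the away team proposes): rejecting gives the home team an expected 0.75 × 1000 = 750; the away team offers that and keeps 250.
Round 2 (the home team proposes): rejecting gives the away team an expected 0.75 × 250 = 187.5, so the home team offers 187.5, keeping 812.5.
Round 1 (the away team proposes): rejecting gives the home team an expected 0.75 × 812.5 = 609.375; the away team offers that and keeps 390.625.

390.63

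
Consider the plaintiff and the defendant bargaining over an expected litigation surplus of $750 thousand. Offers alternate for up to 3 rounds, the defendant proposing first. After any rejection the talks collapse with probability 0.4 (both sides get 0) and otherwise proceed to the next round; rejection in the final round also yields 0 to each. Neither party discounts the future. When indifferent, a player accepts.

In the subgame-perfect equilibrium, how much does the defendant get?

Round 3 (the defendant proposes): the plaintiff will accept anything ≥ 0, so the defendant offers 0 and keeps 750.
Round 2 (the plaintiff proposes): rejecting gives the defendant an expected 0.6 × 750 = 450. The plaintiff offers 450 and keeps 750 − 450 = 300.
Round 1 (the defendant proposes): rejecting gives the plaintiff an expected 0.6 × 300 = 180; the defendant offers that and keeps 570.

570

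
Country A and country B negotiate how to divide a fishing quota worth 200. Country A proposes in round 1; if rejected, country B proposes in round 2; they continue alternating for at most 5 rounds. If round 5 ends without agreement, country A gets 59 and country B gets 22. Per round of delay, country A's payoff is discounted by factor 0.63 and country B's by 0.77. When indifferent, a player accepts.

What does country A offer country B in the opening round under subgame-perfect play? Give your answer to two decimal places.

Round 5 (country A proposes): country B gets 22 if talks fail, so country A offers 22 and keeps 178.
Round 4 (country B proposes): country A can get 178 next round, worth 0.63 × 178 = 112.14 now. Country B offers 112.14 and keeps 200 − 112.14 = 87.86.
Round 3 (country A proposes): country B can get 87.86 next round, worth 0.77 × 87.86 = 67.6522 now, so country A offers 67.6522, keeping 132.3478.
Round 2 (country B proposes): country A can get 132.3478 next round, worth 0.63 × 132.3478 = 83.379114 now, so country B offers 83.379114, keeping 116.620886.
Round 1 (country A proposes): country B can get 116.620886 next round, worth 0.77 × 116.620886 = 89.79808222 now; country A offers that and keeps 110.20191778.

89.80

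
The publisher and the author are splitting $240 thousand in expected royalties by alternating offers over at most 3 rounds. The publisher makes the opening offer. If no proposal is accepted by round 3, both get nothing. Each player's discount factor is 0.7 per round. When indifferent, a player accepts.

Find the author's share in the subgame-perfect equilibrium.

Round 3 (the publisher proposes): rejection yields 0 for the author; the publisher offers 0 and keeps 240.
Round 2 (the author proposes): the publisher can get 240 next round, worth 0.7 × 240 = 168 now; the author offers that and keeps 72.
Round 1 (the publisher proposes): the author can get 72 next round, worth 0.7 × 72 = 50.4 now; the publisher offers that and keeps 189.6.

50.4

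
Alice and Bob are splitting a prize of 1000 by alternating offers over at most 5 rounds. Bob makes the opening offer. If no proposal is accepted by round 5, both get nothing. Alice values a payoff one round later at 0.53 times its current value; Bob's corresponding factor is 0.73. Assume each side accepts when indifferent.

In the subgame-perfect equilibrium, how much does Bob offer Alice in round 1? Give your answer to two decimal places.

Round 5 (Bob proposes): Alice will accept anything ≥ 0, so Bob offers 0 and keeps 1000.
Round 4 (Alice proposes): Bob can get 1000 next round, worth 0.73 × 1000 = 730 now; Alice offers that and keeps 270.
Round 3 (Bob proposes): Alice can get 270 next round, worth 0.53 × 270 = 143.1 now; Bob offers that and keeps 856.9.
Round 2 (Alice proposes): Bob can get 856.9 next round, worth 0.73 × 856.9 = 625.537 now; Alice offers that and keeps 374.463.
Round 1 (Bob proposes): Alice can get 374.463 next round, worth 0.53 × 374.463 = 198.46539 now, so Bob offers 198.46539, keeping 801.53461.

198.47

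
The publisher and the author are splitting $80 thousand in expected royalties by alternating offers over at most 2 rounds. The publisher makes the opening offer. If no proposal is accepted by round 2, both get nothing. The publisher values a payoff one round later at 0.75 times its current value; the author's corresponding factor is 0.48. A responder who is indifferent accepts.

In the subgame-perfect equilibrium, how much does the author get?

Work backward from the last round.
Round 2 (the author proposes): the publisher will accept anything ≥ 0, so the author offers 0 and keeps 80.
Round 1 (the publisher proposes): the author can get 80 next round, worth 0.48 × 80 = 38.4 now; the publisher offers that and keeps 41.6.

38.4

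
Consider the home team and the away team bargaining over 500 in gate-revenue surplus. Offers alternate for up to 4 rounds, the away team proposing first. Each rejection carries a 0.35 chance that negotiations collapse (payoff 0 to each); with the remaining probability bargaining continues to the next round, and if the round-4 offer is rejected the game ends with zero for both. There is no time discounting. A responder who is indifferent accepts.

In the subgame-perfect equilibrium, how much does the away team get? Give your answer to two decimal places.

248.94

By backward induction:
Round 4 (the home team proposes): rejection yields 0 for the away team; the home team offers 0 and keeps 500.
Round 3 (the away team proposes): rejecting gives the home team an expected 0.65 × 500 = 325. The away team offers 325 and keeps 500 − 325 = 175.
Round 2 (the home team proposes): rejecting gives the away team an expected 0.65 × 175 = 113.75; the home team offers that and keeps 386.25.
Round 1 (the away team proposes): rejecting gives the home team an expected 0.65 × 386.25 = 251.0625; the away team offers that and keeps 248.9375.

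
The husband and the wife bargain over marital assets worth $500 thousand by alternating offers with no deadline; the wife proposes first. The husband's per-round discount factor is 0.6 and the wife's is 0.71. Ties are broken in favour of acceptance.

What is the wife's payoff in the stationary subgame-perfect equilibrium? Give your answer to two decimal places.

When the wife proposes, the husband accepts any offer worth at least 0.6 times what the husband would get by proposing next round; and vice versa.
This gives x = 500 − 0.6y and y = 500 − 0.71x, where x and y are each side's share when it proposes.
Hence (1 − 0.6·0.71)x = 500(1 − 0.6), i.e. 0.574·x = 200.
x ≈ 348.4321; the husband's share is 500 − x ≈ 151.5679.

348.43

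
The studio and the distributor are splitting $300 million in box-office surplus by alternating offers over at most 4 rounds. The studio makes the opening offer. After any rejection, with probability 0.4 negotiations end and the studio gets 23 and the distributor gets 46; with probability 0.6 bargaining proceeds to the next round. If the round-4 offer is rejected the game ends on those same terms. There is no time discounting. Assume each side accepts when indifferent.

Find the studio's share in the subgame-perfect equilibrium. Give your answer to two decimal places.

148.66

Round 4 (the distributor proposes): the studio gets 23 if talks fail, so the distributor offers 23 and keeps 277.
Round 3 (the studio proposes): rejecting gives the distributor an expected 0.6 × 277 + 0.4 × 46 = 184.6. The studio offers 184.6 and keeps 300 − 184.6 = 115.4.
Round 2 (the distributor proposes): rejecting gives the studio an expected 0.6 × 115.4 + 0.4 × 23 = 78.44; the distributor offers that and keeps 221.56.
Round 1 (the studio proposes): rejecting gives the distributor an expected 0.6 × 221.56 + 0.4 × 46 = 151.336; the studio offers that and keeps 148.664.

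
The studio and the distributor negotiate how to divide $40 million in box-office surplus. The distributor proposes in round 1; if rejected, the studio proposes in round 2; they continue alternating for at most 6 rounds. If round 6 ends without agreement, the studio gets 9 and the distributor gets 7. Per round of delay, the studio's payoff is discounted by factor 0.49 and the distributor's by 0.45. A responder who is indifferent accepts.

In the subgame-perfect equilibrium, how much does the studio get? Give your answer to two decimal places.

13.94

Round 6 (the studio proposes): the distributor gets 7 if talks fail, so the studio offers 7 and keeps 33.
Round 5 (the distributor proposes): the studio can get 33 next round, worth 0.49 × 33 = 16.17 now, so the distributor offers 16.17, keeping 23.83.
Round 4 (the studio proposes): the distributor can get 23.83 next round, worth 0.45 × 23.83 = 10.7235 now. The studio offers 10.7235 and keeps 40 − 10.7235 = 29.2765.
Round 3 (the distributor proposes): the studio can get 29.2765 next round, worth 0.49 × 29.2765 = 14.345485 now; the distributor offers that and keeps 25.654515.
Round 2 (the studio proposes): the distributor can get 25.654515 next round, worth 0.45 × 25.654515 = 11.54453175 now, so the studio offers 11.54453175, keeping 28.45546825.
Round 1 (the distributor proposes): the studio can get 28.45546825 next round, worth 0.49 × 28.45546825 = 13.9431794425 now; the distributor offers that and keeps 26.0568205575.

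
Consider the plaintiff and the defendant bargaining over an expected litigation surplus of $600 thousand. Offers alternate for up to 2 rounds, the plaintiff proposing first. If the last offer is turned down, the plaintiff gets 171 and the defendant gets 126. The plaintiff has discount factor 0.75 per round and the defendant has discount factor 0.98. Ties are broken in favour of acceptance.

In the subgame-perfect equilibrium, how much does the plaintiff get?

Round 2 (the defendant proposes): the plaintiff gets 171 if talks fail, so the defendant offers 171 and keeps 429.
Round 1 (the plaintiff proposes): the defendant can get 429 next round, worth 0.98 × 429 = 420.42 now; the plaintiff offers that and keeps 179.58.

179.58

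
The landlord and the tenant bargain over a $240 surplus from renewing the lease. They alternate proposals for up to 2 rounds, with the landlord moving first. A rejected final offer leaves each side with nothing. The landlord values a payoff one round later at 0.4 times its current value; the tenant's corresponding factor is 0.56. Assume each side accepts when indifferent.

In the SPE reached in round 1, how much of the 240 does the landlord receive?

By backward induction:
Round 2 (the tenant proposes): the landlord will accept anything ≥ 0, so the tenant offers 0 and keeps 240.
Round 1 (the landlord proposes): the tenant can get 240 next round, worth 0.56 × 240 = 134.4 now; the landlord offers that and keeps 105.6.

105.6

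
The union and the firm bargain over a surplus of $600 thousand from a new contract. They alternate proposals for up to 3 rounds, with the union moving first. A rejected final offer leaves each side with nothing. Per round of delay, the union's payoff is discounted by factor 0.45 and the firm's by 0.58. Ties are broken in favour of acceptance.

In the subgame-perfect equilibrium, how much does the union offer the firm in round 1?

Round 3 (the union proposes): the firm will accept anything ≥ 0, so the union offers 0 and keeps 600.
Round 2 (the firm proposes): the union can get 600 next round, worth 0.45 × 600 = 270 now. The firm offers 270 and keeps 600 − 270 = 330.
Round 1 (the union proposes): the firm can get 330 next round, worth 0.58 × 330 = 191.4 now; the union offers that and keeps 408.6.

191.4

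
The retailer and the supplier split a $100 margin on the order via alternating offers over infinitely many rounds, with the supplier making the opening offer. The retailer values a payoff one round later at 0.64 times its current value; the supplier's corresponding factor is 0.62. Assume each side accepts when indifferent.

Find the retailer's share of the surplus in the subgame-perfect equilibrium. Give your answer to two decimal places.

Let x be the supplier's share when the supplier proposes and y be the retailer's share when the retailer proposes.
The retailer accepts iff offered ≥ 0.64·y, so x = 100 − 0.64y. Symmetrically y = 100 − 0.62x.
Substituting: x = 100 − 0.64(100 − 0.62x), giving x(1 − 0.62·0.64) = 100(1 − 0.64).
So x = 100 × 0.36 / 0.6032 ≈ 59.6817, and the retailer receives 100 − x ≈ 40.3183.

40.32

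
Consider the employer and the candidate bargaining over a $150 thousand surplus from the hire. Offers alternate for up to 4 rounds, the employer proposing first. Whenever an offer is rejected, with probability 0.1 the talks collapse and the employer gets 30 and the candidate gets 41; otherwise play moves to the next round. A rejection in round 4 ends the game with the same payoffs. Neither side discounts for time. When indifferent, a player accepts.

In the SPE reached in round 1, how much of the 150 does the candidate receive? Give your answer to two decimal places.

105.70

Round 4 (the candidate proposes): the employer gets 30 if talks fail, so the candidate offers 30 and keeps 120.
Round 3 (the employer proposes): rejecting gives the candidate an expected 0.9 × 120 + 0.1 × 41 = 112.1, so the employer offers 112.1, keeping 37.9.
Round 2 (the candidate proposes): rejecting gives the employer an expected 0.9 × 37.9 + 0.1 × 30 = 37.11, so the candidate offers 37.11, keeping 112.89.
Round 1 (the employer proposes): rejecting gives the candidate an expected 0.9 × 112.89 + 0.1 × 41 = 105.701. The employer offers 105.701 and keeps 150 − 105.701 = 44.299.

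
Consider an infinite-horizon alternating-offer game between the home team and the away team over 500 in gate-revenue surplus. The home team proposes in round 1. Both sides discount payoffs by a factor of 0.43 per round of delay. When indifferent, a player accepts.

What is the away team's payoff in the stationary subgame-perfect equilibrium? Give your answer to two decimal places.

150.35

Let x be the home team's share when the home team proposes and y be the away team's share when the away team proposes.
The away team accepts iff offered ≥ 0.43·y, so x = 500 − 0.43y. Symmetrically y = 500 − 0.43x.
Substituting: x = 500 − 0.43(500 − 0.43x), giving x(1 − 0.43·0.43) = 500(1 − 0.43).
So x = 500 × 0.57 / 0.8151 ≈ 349.6503, and the away team receives 500 − x ≈ 150.3497.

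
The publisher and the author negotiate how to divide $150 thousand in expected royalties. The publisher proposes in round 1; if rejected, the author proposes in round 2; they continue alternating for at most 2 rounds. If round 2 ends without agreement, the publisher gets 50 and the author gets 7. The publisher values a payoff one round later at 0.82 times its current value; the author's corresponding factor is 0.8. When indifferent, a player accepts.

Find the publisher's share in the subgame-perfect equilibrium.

By backward induction:
Round 2 (the author proposes): the publisher gets 50 if talks fail, so the author offers 50 and keeps 100.
Round 1 (the publisher proposes): the author can get 100 next round, worth 0.8 × 100 = 80 now, so the publisher offers 80, keeping 70.

70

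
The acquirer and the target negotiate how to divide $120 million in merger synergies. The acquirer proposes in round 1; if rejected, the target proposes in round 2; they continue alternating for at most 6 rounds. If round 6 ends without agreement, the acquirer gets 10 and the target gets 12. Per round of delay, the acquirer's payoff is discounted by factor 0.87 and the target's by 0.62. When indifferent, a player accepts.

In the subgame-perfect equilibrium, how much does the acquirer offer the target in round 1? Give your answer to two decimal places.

Round 6 (the target proposes): the acquirer gets 10 if talks fail, so the target offers 10 and keeps 110.
Round 5 (the acquirer proposes): the target can get 110 next round, worth 0.62 × 110 = 68.2 now. The acquirer offers 68.2 and keeps 120 − 68.2 = 51.8.
Round 4 (the target proposes): the acquirer can get 51.8 next round, worth 0.87 × 51.8 = 45.066 now; the target offers that and keeps 74.934.
Round 3 (the acquirer proposes): the target can get 74.934 next round, worth 0.62 × 74.934 = 46.45908 now; the acquirer offers that and keeps 73.54092.
Round 2 (the target proposes): the acquirer can get 73.54092 next round, worth 0.87 × 73.54092 = 63.9806004 now, so the target offers 63.9806004, keeping 56.0193996.
Round 1 (the acquirer proposes): the target can get 56.0193996 next round, worth 0.62 × 56.0193996 = 34.732027752 now, so the acquirer offers 34.732027752, keeping 85.267972248.

34.73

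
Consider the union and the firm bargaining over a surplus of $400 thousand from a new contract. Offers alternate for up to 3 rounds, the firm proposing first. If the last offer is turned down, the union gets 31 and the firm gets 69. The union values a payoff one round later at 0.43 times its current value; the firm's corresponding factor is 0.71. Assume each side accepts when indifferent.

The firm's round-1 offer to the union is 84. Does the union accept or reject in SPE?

Accept

Work out the union's continuation value if the offer is rejected.
Round 3 (the firm proposes): the union gets 31 if talks fail, so the firm offers 31 and keeps 369.
Round 2 (the union proposes): the firm can get 369 next round, worth 0.71 × 369 = 261.99 now. The union offers 261.99 and keeps 400 − 261.99 = 138.01.
So by rejecting in round 1, the union gets 138.01 next round, worth 0.43 × 138.01 = 59.3443 now.
Offer 84 ≥ 59.3443, so the union accepts.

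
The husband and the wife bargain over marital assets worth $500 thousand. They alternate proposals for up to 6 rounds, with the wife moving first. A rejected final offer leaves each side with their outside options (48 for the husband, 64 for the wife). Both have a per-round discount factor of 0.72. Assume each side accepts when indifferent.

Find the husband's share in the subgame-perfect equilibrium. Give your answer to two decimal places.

237.42

Round 6 (the husband proposes): the wife gets 64 if talks fail, so the husband offers 64 and keeps 436.
Round 5 (the wife proposes): the husband can get 436 next round, worth 0.72 × 436 = 313.92 now. The wife offers 313.92 and keeps 500 − 313.92 = 186.08.
Round 4 (the husband proposes): the wife can get 186.08 next round, worth 0.72 × 186.08 = 133.9776 now, so the husband offers 133.9776, keeping 366.0224.
Round 3 (the wife proposes): the husband can get 366.0224 next round, worth 0.72 × 366.0224 = 263.536128 now, so the wife offers 263.536128, keeping 236.463872.
Round 2 (the husband proposes): the wife can get 236.463872 next round, worth 0.72 × 236.463872 = 170.25398784 now, so the husband offers 170.25398784, keeping 329.74601216.
Round 1 (the wife proposes): the husband can get 329.74601216 next round, worth 0.72 × 329.74601216 = 237.4171287552 now. The wife offers 237.4171287552 and keeps 500 − 237.4171287552 = 262.5828712448.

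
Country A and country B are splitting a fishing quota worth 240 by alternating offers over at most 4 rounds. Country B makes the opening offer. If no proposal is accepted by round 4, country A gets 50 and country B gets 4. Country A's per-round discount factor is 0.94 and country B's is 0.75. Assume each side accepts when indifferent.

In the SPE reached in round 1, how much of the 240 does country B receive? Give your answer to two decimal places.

27.20

Round 4 (country A proposes): country B gets 4 if talks fail, so country A offers 4 and keeps 236.
Round 3 (country B proposes): country A can get 236 next round, worth 0.94 × 236 = 221.84 now. Country B offers 221.84 and keeps 240 − 221.84 = 18.16.
Round 2 (country A proposes): country B can get 18.16 next round, worth 0.75 × 18.16 = 13.62 now; country A offers that and keeps 226.38.
Round 1 (country B proposes): country A can get 226.38 next round, worth 0.94 × 226.38 = 212.7972 now, so country B offers 212.7972, keeping 27.2028.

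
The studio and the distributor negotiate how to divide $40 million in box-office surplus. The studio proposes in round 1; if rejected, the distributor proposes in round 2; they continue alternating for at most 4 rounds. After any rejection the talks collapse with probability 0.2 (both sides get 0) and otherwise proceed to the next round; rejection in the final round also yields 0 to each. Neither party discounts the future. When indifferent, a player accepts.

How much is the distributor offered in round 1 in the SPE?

26.88

By backward induction:
Round 4 (the distributor proposes): the studio will accept anything ≥ 0, so the distributor offers 0 and keeps 40.
Round 3 (the studio proposes): rejecting gives the distributor an expected 0.8 × 40 = 32, so the studio offers 32, keeping 8.
Round 2 (the distributor proposes): rejecting gives the studio an expected 0.8 × 8 = 6.4, so the distributor offers 6.4, keeping 33.6.
Round 1 (the studio proposes): rejecting gives the distributor an expected 0.8 × 33.6 = 26.88. The studio offers 26.88 and keeps 40 − 26.88 = 13.12.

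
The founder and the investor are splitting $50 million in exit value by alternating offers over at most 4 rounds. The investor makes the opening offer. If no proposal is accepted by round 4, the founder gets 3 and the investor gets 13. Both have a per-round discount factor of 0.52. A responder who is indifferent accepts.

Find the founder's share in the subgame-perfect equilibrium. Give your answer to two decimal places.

Round 4 (the founder proposes): the investor gets 13 if talks fail, so the founder offers 13 and keeps 37.
Round 3 (the investor proposes): the founder can get 37 next round, worth 0.52 × 37 = 19.24 now. The investor offers 19.24 and keeps 50 − 19.24 = 30.76.
Round 2 (the founder proposes): the investor can get 30.76 next round, worth 0.52 × 30.76 = 15.9952 now; the founder offers that and keeps 34.0048.
Round 1 (the investor proposes): the founder can get 34.0048 next round, worth 0.52 × 34.0048 = 17.682496 now; the investor offers that and keeps 32.317504.

17.68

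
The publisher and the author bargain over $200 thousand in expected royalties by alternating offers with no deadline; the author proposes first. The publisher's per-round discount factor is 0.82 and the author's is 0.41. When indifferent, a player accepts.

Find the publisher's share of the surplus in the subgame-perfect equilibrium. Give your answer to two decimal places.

When the author proposes, the publisher accepts any offer worth at least 0.82 times what the publisher would get by proposing next round; and vice versa.
This gives x = 200 − 0.82y and y = 200 − 0.41x, where x and y are each side's share when it proposes.
Hence (1 − 0.82·0.41)x = 200(1 − 0.82), i.e. 0.6638·x = 36.
x ≈ 54.2332; the publisher's share is 200 − x ≈ 145.7668.

145.77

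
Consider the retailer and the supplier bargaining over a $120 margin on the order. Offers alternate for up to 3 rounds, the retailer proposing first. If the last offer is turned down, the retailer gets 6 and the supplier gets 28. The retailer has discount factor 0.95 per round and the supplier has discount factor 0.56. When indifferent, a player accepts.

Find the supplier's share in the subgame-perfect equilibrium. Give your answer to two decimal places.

18.26

Round 3 (the retailer proposes): the supplier gets 28 if talks fail, so the retailer offers 28 and keeps 92.
Round 2 (the supplier proposes): the retailer can get 92 next round, worth 0.95 × 92 = 87.4 now; the supplier offers that and keeps 32.6.
Round 1 (the retailer proposes): the supplier can get 32.6 next round, worth 0.56 × 32.6 = 18.256 now. The retailer offers 18.256 and keeps 120 − 18.256 = 101.744.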